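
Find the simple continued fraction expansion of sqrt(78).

Write x_i = (sqrt(78) + m_i)/d_i with (m_0, d_0) = (0, 1). a_0 = floor(sqrt(78)) = 8, since 8^2 = 64 <= 78 < 81 = 9^2.
Iterate m_{i+1} = d_i*a_i - m_i, d_{i+1} = (78 - m_{i+1}^2)/d_i, a_{i+1} = floor((a_0 + m_{i+1})/d_{i+1}):
  m_1 = 1*8 - 0 = 8, d_1 = (78 - 8^2)/1 = 14/1 = 14, a_1 = floor((8 + 8)/14) = 1.
  m_2 = 14*1 - 8 = 6, d_2 = (78 - 6^2)/14 = 42/14 = 3, a_2 = floor((8 + 6)/3) = 4.
  m_3 = 3*4 - 6 = 6, d_3 = (78 - 6^2)/3 = 42/3 = 14, a_3 = floor((8 + 6)/14) = 1.
  m_4 = 14*1 - 6 = 8, d_4 = (78 - 8^2)/14 = 14/14 = 1, a_4 = floor((8 + 8)/1) = 16.
  m_5 = 1*16 - 8 = 8, d_5 = (78 - 8^2)/1 = 14/1 = 14: (m_5, d_5) = (m_1, d_1) = (8, 14), so from here the quotients repeat a_1, ..., a_4; the period length is 4.
Hence the expansion of sqrt(78) is a_0 = 8 followed by the repeating block 1, 4, 1, 16 (period 4).

[8; (1, 4, 1, 16)]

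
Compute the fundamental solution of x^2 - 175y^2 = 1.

First expand sqrt(175) as a continued fraction. With x_i = (sqrt(175) + m_i)/d_i and (m_0, d_0) = (0, 1): a_0 = floor(sqrt(175)) = 13, since 13^2 = 169 <= 175 < 196 = 14^2.
Iterate m_{i+1} = d_i*a_i - m_i, d_{i+1} = (175 - m_{i+1}^2)/d_i, a_{i+1} = floor((a_0 + m_{i+1})/d_{i+1}):
  m_1 = 1*13 - 0 = 13, d_1 = (175 - 13^2)/1 = 6/1 = 6, a_1 = floor((13 + 13)/6) = 4.
  m_2 = 6*4 - 13 = 11, d_2 = (175 - 11^2)/6 = 54/6 = 9, a_2 = floor((13 + 11)/9) = 2.
  m_3 = 9*2 - 11 = 7, d_3 = (175 - 7^2)/9 = 126/9 = 14, a_3 = floor((13 + 7)/14) = 1.
  m_4 = 14*1 - 7 = 7, d_4 = (175 - 7^2)/14 = 126/14 = 9, a_4 = floor((13 + 7)/9) = 2.
  m_5 = 9*2 - 7 = 11, d_5 = (175 - 11^2)/9 = 54/9 = 6, a_5 = floor((13 + 11)/6) = 4.
  m_6 = 6*4 - 11 = 13, d_6 = (175 - 13^2)/6 = 6/6 = 1, a_6 = floor((13 + 13)/1) = 26.
  m_7 = 1*26 - 13 = 13, d_7 = (175 - 13^2)/1 = 6/1 = 6: (m_7, d_7) = (m_1, d_1) = (13, 6), so from here the quotients repeat a_1, ..., a_6; the period length is 6.
So sqrt(175) = [13; (4, 2, 1, 2, 4, 26)] with period length k = 6.
k is even, so the fundamental solution of x^2 - 175y^2 = 1 is (p_{k-1}, q_{k-1}) = (p_5, q_5); compute convergents through index 5.
Convergents (p_i = a_i*p_{i-1} + p_{i-2}, q_i = a_i*q_{i-1} + q_{i-2} with p_{-2}=0, p_{-1}=1, q_{-2}=1, q_{-1}=0):
  i=0: a_0=13, p_0 = 13*1 + 0 = 13, q_0 = 13*0 + 1 = 1.
  i=1: a_1=4, p_1 = 4*13 + 1 = 53, q_1 = 4*1 + 0 = 4.
  i=2: a_2=2, p_2 = 2*53 + 13 = 119, q_2 = 2*4 + 1 = 9.
  i=3: a_3=1, p_3 = 1*119 + 53 = 172, q_3 = 1*9 + 4 = 13.
  i=4: a_4=2, p_4 = 2*172 + 119 = 463, q_4 = 2*13 + 9 = 35.
  i=5: a_5=4, p_5 = 4*463 + 172 = 2024, q_5 = 4*35 + 13 = 153.
Check: 2024^2 - 175*153^2 = 4096576 - 4096575 = 1, so (x, y) = (2024, 153) solves the equation, and by the theorem it is the least positive solution.

(x, y) = (2024, 153)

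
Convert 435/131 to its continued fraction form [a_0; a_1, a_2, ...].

Run the Euclidean algorithm on 435 and 131; the successive quotients are the partial quotients a_0, a_1, ... (each step inverts the fractional part left over by the previous one):
  435 = 3*131 + 42, so a_0 = 3.
  131 = 3*42 + 5, so a_1 = 3.
  42 = 8*5 + 2, so a_2 = 8.
  5 = 2*2 + 1, so a_3 = 2.
  2 = 2*1 + 0, so a_4 = 2.
The remainder reaches 0 after 5 divisions, so the expansion has 5 partial quotients, read off in order.

[3; 3, 8, 2, 2]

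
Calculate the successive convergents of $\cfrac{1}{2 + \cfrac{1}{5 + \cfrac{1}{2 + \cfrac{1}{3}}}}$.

Using the convergent recurrence p_i = a_i*p_{i-1} + p_{i-2}, q_i = a_i*q_{i-1} + q_{i-2} with p_{-2}=0, p_{-1}=1, q_{-2}=1, q_{-1}=0:
  i=0: a_0=0, p_0 = 0*1 + 0 = 0, q_0 = 0*0 + 1 = 1.
  i=1: a_1=2, p_1 = 2*0 + 1 = 1, q_1 = 2*1 + 0 = 2.
  i=2: a_2=5, p_2 = 5*1 + 0 = 5, q_2 = 5*2 + 1 = 11.
  i=3: a_3=2, p_3 = 2*5 + 1 = 11, q_3 = 2*11 + 2 = 24.
  i=4: a_4=3, p_4 = 3*11 + 5 = 38, q_4 = 3*24 + 11 = 83.

0/1, 1/2, 5/11, 11/24, 38/83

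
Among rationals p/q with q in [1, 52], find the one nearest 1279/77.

681/41

Expand x = 1279/77 as a continued fraction with the Euclidean algorithm:
  1279 = 16*77 + 47, so a_0 = 16.
  77 = 1*47 + 30, so a_1 = 1.
  47 = 1*30 + 17, so a_2 = 1.
  30 = 1*17 + 13, so a_3 = 1.
  17 = 1*13 + 4, so a_4 = 1.
  13 = 3*4 + 1, so a_5 = 3.
  4 = 4*1 + 0, so a_6 = 4.
so x = [16; 1, 1, 1, 1, 3, 4].
Convergents (p_i = a_i*p_{i-1} + p_{i-2}, q_i = a_i*q_{i-1} + q_{i-2} with p_{-2}=0, p_{-1}=1, q_{-2}=1, q_{-1}=0), until the denominator exceeds 52:
  i=0: a_0=16, p_0 = 16*1 + 0 = 16, q_0 = 16*0 + 1 = 1.
  i=1: a_1=1, p_1 = 1*16 + 1 = 17, q_1 = 1*1 + 0 = 1.
  i=2: a_2=1, p_2 = 1*17 + 16 = 33, q_2 = 1*1 + 1 = 2.
  i=3: a_3=1, p_3 = 1*33 + 17 = 50, q_3 = 1*2 + 1 = 3.
  i=4: a_4=1, p_4 = 1*50 + 33 = 83, q_4 = 1*3 + 2 = 5.
  i=5: a_5=3, p_5 = 3*83 + 50 = 299, q_5 = 3*5 + 3 = 18.
  i=6: a_6=4, p_6 = 4*299 + 83 = 1279, q_6 = 4*18 + 5 = 77.
q_6 = 77 > 52, so the last convergent with denominator <= 52 is p_5/q_5 = 299/18.
The closest fraction with denominator <= 52 is either p_5/q_5 or the intermediate fraction (k*p_5 + p_4)/(k*q_5 + q_4) with the largest k >= 1 whose denominator stays <= 52; these approach x as k grows, and every other convergent or intermediate fraction in range is farther away.
Largest k: floor((52 - q_4)/q_5) = floor((52 - 5)/18) = 2.
That gives (2*299 + 83)/(2*18 + 5) = 681/41.
Compare the errors: |x - 299/18| = |1279*18 - 299*77|/(77*18) = 1/1386, and |x - 681/41| = |1279*41 - 681*77|/(77*41) = 2/3157.
Cross-multiplying, 2*1386 = 2772 < 3157 = 1*3157, so 2/3157 is smaller: the intermediate fraction 681/41 is closer to x than 299/18.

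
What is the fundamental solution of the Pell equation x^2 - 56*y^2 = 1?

First expand sqrt(56) as a continued fraction. With x_i = (sqrt(56) + m_i)/d_i and (m_0, d_0) = (0, 1): a_0 = floor(sqrt(56)) = 7, since 7^2 = 49 <= 56 < 64 = 8^2.
Iterate m_{i+1} = d_i*a_i - m_i, d_{i+1} = (56 - m_{i+1}^2)/d_i, a_{i+1} = floor((a_0 + m_{i+1})/d_{i+1}):
  m_1 = 1*7 - 0 = 7, d_1 = (56 - 7^2)/1 = 7/1 = 7, a_1 = floor((7 + 7)/7) = 2.
  m_2 = 7*2 - 7 = 7, d_2 = (56 - 7^2)/7 = 7/7 = 1, a_2 = floor((7 + 7)/1) = 14.
  m_3 = 1*14 - 7 = 7, d_3 = (56 - 7^2)/1 = 7/1 = 7: (m_3, d_3) = (m_1, d_1) = (7, 7), so from here the quotients repeat a_1, a_2; the period length is 2.
So sqrt(56) = [7; (2, 14)] with period length k = 2.
k is even, so the fundamental solution of x^2 - 56y^2 = 1 is (p_{k-1}, q_{k-1}) = (p_1, q_1); compute convergents through index 1.
Convergents (p_i = a_i*p_{i-1} + p_{i-2}, q_i = a_i*q_{i-1} + q_{i-2} with p_{-2}=0, p_{-1}=1, q_{-2}=1, q_{-1}=0):
  i=0: a_0=7, p_0 = 7*1 + 0 = 7, q_0 = 7*0 + 1 = 1.
  i=1: a_1=2, p_1 = 2*7 + 1 = 15, q_1 = 2*1 + 0 = 2.
Check: 15^2 - 56*2^2 = 225 - 224 = 1, so (x, y) = (15, 2) solves the equation, and by the theorem it is the least positive solution.

(x, y) = (15, 2)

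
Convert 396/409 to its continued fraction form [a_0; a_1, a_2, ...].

Run the Euclidean algorithm on 396 and 409; the successive quotients are the partial quotients a_0, a_1, ... (each step inverts the fractional part left over by the previous one):
  396 = 0*409 + 396, so a_0 = 0.
  409 = 1*396 + 13, so a_1 = 1.
  396 = 30*13 + 6, so a_2 = 30.
  13 = 2*6 + 1, so a_3 = 2.
  6 = 6*1 + 0, so a_4 = 6.
The remainder reaches 0 after 5 divisions, so the expansion has 5 partial quotients, read off in order.

[0; 1, 30, 2, 6]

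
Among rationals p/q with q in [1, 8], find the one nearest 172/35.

39/8

Expand x = 172/35 as a continued fraction with the Euclidean algorithm:
  172 = 4*35 + 32, so a_0 = 4.
  35 = 1*32 + 3, so a_1 = 1.
  32 = 10*3 + 2, so a_2 = 10.
  3 = 1*2 + 1, so a_3 = 1.
  2 = 2*1 + 0, so a_4 = 2.
so x = [4; 1, 10, 1, 2].
Convergents (p_i = a_i*p_{i-1} + p_{i-2}, q_i = a_i*q_{i-1} + q_{i-2} with p_{-2}=0, p_{-1}=1, q_{-2}=1, q_{-1}=0), until the denominator exceeds 8:
  i=0: a_0=4, p_0 = 4*1 + 0 = 4, q_0 = 4*0 + 1 = 1.
  i=1: a_1=1, p_1 = 1*4 + 1 = 5, q_1 = 1*1 + 0 = 1.
  i=2: a_2=10, p_2 = 10*5 + 4 = 54, q_2 = 10*1 + 1 = 11.
q_2 = 11 > 8, so the last convergent with denominator <= 8 is p_1/q_1 = 5/1.
The closest fraction with denominator <= 8 is either p_1/q_1 or the intermediate fraction (k*p_1 + p_0)/(k*q_1 + q_0) with the largest k >= 1 whose denominator stays <= 8; these approach x as k grows, and every other convergent or intermediate fraction in range is farther away.
Largest k: floor((8 - q_0)/q_1) = floor((8 - 1)/1) = 7.
That gives (7*5 + 4)/(7*1 + 1) = 39/8.
Compare the errors: |x - 5/1| = |172*1 - 5*35|/(35*1) = 3/35, and |x - 39/8| = |172*8 - 39*35|/(35*8) = 11/280.
Cross-multiplying, 11*35 = 385 < 840 = 3*280, so 11/280 is smaller: the intermediate fraction 39/8 is closer to x than 5/1.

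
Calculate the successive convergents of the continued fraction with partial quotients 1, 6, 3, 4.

1/1, 7/6, 22/19, 95/82

Using the convergent recurrence p_i = a_i*p_{i-1} + p_{i-2}, q_i = a_i*q_{i-1} + q_{i-2} with p_{-2}=0, p_{-1}=1, q_{-2}=1, q_{-1}=0:
  i=0: a_0=1, p_0 = 1*1 + 0 = 1, q_0 = 1*0 + 1 = 1.
  i=1: a_1=6, p_1 = 6*1 + 1 = 7, q_1 = 6*1 + 0 = 6.
  i=2: a_2=3, p_2 = 3*7 + 1 = 22, q_2 = 3*6 + 1 = 19.
  i=3: a_3=4, p_3 = 4*22 + 7 = 95, q_3 = 4*19 + 6 = 82.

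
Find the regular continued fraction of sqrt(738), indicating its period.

Write x_i = (sqrt(738) + m_i)/d_i with (m_0, d_0) = (0, 1). a_0 = floor(sqrt(738)) = 27, since 27^2 = 729 <= 738 < 784 = 28^2.
Iterate m_{i+1} = d_i*a_i - m_i, d_{i+1} = (738 - m_{i+1}^2)/d_i, a_{i+1} = floor((a_0 + m_{i+1})/d_{i+1}):
  m_1 = 1*27 - 0 = 27, d_1 = (738 - 27^2)/1 = 9/1 = 9, a_1 = floor((27 + 27)/9) = 6.
  m_2 = 9*6 - 27 = 27, d_2 = (738 - 27^2)/9 = 9/9 = 1, a_2 = floor((27 + 27)/1) = 54.
  m_3 = 1*54 - 27 = 27, d_3 = (738 - 27^2)/1 = 9/1 = 9: (m_3, d_3) = (m_1, d_1) = (27, 9), so from here the quotients repeat a_1, a_2; the period length is 2.
Hence the expansion of sqrt(738) is a_0 = 27 followed by the repeating block 6, 54 (period 2).

[27; (6, 54)]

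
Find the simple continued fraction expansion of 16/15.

Run the Euclidean algorithm on 16 and 15; the successive quotients are the partial quotients a_0, a_1, ... (each step inverts the fractional part left over by the previous one):
  16 = 1*15 + 1, so a_0 = 1.
  15 = 15*1 + 0, so a_1 = 15.
The remainder reaches 0 after 2 divisions, so the expansion has 2 partial quotients, read off in order.

[1; 15]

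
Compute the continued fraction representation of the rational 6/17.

[0; 2, 1, 5]

Run the Euclidean algorithm on 6 and 17; the successive quotients are the partial quotients a_0, a_1, ... (each step inverts the fractional part left over by the previous one):
  6 = 0*17 + 6, so a_0 = 0.
  17 = 2*6 + 5, so a_1 = 2.
  6 = 1*5 + 1, so a_2 = 1.
  5 = 5*1 + 0, so a_3 = 5.
The remainder reaches 0 after 4 divisions, so the expansion has 4 partial quotients, read off in order.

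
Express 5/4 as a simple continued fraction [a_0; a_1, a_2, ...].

Run the Euclidean algorithm on 5 and 4; the successive quotients are the partial quotients a_0, a_1, ... (each step inverts the fractional part left over by the previous one):
  5 = 1*4 + 1, so a_0 = 1.
  4 = 4*1 + 0, so a_1 = 4.
The remainder reaches 0 after 2 divisions, so the expansion has 2 partial quotients, read off in order.

[1; 4]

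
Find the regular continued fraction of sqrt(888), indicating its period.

Write x_i = (sqrt(888) + m_i)/d_i with (m_0, d_0) = (0, 1). a_0 = floor(sqrt(888)) = 29, since 29^2 = 841 <= 888 < 900 = 30^2.
Iterate m_{i+1} = d_i*a_i - m_i, d_{i+1} = (888 - m_{i+1}^2)/d_i, a_{i+1} = floor((a_0 + m_{i+1})/d_{i+1}):
  m_1 = 1*29 - 0 = 29, d_1 = (888 - 29^2)/1 = 47/1 = 47, a_1 = floor((29 + 29)/47) = 1.
  m_2 = 47*1 - 29 = 18, d_2 = (888 - 18^2)/47 = 564/47 = 12, a_2 = floor((29 + 18)/12) = 3.
  m_3 = 12*3 - 18 = 18, d_3 = (888 - 18^2)/12 = 564/12 = 47, a_3 = floor((29 + 18)/47) = 1.
  m_4 = 47*1 - 18 = 29, d_4 = (888 - 29^2)/47 = 47/47 = 1, a_4 = floor((29 + 29)/1) = 58.
  m_5 = 1*58 - 29 = 29, d_5 = (888 - 29^2)/1 = 47/1 = 47: (m_5, d_5) = (m_1, d_1) = (29, 47), so from here the quotients repeat a_1, ..., a_4; the period length is 4.
Hence the expansion of sqrt(888) is a_0 = 29 followed by the repeating block 1, 3, 1, 58 (period 4).

[29; (1, 3, 1, 58)]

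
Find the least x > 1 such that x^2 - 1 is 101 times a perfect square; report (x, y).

(x, y) = (201, 20)

First expand sqrt(101) as a continued fraction. With x_i = (sqrt(101) + m_i)/d_i and (m_0, d_0) = (0, 1): a_0 = floor(sqrt(101)) = 10, since 10^2 = 100 <= 101 < 121 = 11^2.
Iterate m_{i+1} = d_i*a_i - m_i, d_{i+1} = (101 - m_{i+1}^2)/d_i, a_{i+1} = floor((a_0 + m_{i+1})/d_{i+1}):
  m_1 = 1*10 - 0 = 10, d_1 = (101 - 10^2)/1 = 1/1 = 1, a_1 = floor((10 + 10)/1) = 20.
  m_2 = 1*20 - 10 = 10, d_2 = (101 - 10^2)/1 = 1/1 = 1: (m_2, d_2) = (m_1, d_1) = (10, 1), so from here the quotient a_1 repeats; the period length is 1.
So sqrt(101) = [10; (20)] with period length k = 1.
k is odd, so (p_{k-1}, q_{k-1}) only solves x^2 - 101y^2 = -1 and the fundamental solution of x^2 - 101y^2 = 1 is (p_{2k-1}, q_{2k-1}) = (p_1, q_1); compute convergents through index 1, running through the period twice.
Convergents (p_i = a_i*p_{i-1} + p_{i-2}, q_i = a_i*q_{i-1} + q_{i-2} with p_{-2}=0, p_{-1}=1, q_{-2}=1, q_{-1}=0):
  i=0: a_0=10, p_0 = 10*1 + 0 = 10, q_0 = 10*0 + 1 = 1.
  i=1: a_1=20, p_1 = 20*10 + 1 = 201, q_1 = 20*1 + 0 = 20.
Indeed p_0^2 - 101*q_0^2 = 100 - 101 = -1, not +1.
Check: 201^2 - 101*20^2 = 40401 - 40400 = 1, so (x, y) = (201, 20) solves the equation, and by the theorem it is the least positive solution.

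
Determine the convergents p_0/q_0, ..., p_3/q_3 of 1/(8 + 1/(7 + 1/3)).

0/1, 1/8, 7/57, 22/179

Using the convergent recurrence p_i = a_i*p_{i-1} + p_{i-2}, q_i = a_i*q_{i-1} + q_{i-2} with p_{-2}=0, p_{-1}=1, q_{-2}=1, q_{-1}=0:
  i=0: a_0=0, p_0 = 0*1 + 0 = 0, q_0 = 0*0 + 1 = 1.
  i=1: a_1=8, p_1 = 8*0 + 1 = 1, q_1 = 8*1 + 0 = 8.
  i=2: a_2=7, p_2 = 7*1 + 0 = 7, q_2 = 7*8 + 1 = 57.
  i=3: a_3=3, p_3 = 3*7 + 1 = 22, q_3 = 3*57 + 8 = 179.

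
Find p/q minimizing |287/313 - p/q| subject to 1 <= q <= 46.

Expand x = 287/313 as a continued fraction with the Euclidean algorithm:
  287 = 0*313 + 287, so a_0 = 0.
  313 = 1*287 + 26, so a_1 = 1.
  287 = 11*26 + 1, so a_2 = 11.
  26 = 26*1 + 0, so a_3 = 26.
so x = [0; 1, 11, 26].
Convergents (p_i = a_i*p_{i-1} + p_{i-2}, q_i = a_i*q_{i-1} + q_{i-2} with p_{-2}=0, p_{-1}=1, q_{-2}=1, q_{-1}=0), until the denominator exceeds 46:
  i=0: a_0=0, p_0 = 0*1 + 0 = 0, q_0 = 0*0 + 1 = 1.
  i=1: a_1=1, p_1 = 1*0 + 1 = 1, q_1 = 1*1 + 0 = 1.
  i=2: a_2=11, p_2 = 11*1 + 0 = 11, q_2 = 11*1 + 1 = 12.
  i=3: a_3=26, p_3 = 26*11 + 1 = 287, q_3 = 26*12 + 1 = 313.
q_3 = 313 > 46, so the last convergent with denominator <= 46 is p_2/q_2 = 11/12.
The closest fraction with denominator <= 46 is either p_2/q_2 or the intermediate fraction (k*p_2 + p_1)/(k*q_2 + q_1) with the largest k >= 1 whose denominator stays <= 46; these approach x as k grows, and every other convergent or intermediate fraction in range is farther away.
Largest k: floor((46 - q_1)/q_2) = floor((46 - 1)/12) = 3.
That gives (3*11 + 1)/(3*12 + 1) = 34/37.
Compare the errors: |x - 11/12| = |287*12 - 11*313|/(313*12) = 1/3756, and |x - 34/37| = |287*37 - 34*313|/(313*37) = 23/11581.
Cross-multiplying, 1*11581 = 11581 < 86388 = 23*3756, so 1/3756 is smaller: the convergent 11/12 is closer to x than 34/37.

11/12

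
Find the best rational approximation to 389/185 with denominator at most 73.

Expand x = 389/185 as a continued fraction with the Euclidean algorithm:
  389 = 2*185 + 19, so a_0 = 2.
  185 = 9*19 + 14, so a_1 = 9.
  19 = 1*14 + 5, so a_2 = 1.
  14 = 2*5 + 4, so a_3 = 2.
  5 = 1*4 + 1, so a_4 = 1.
  4 = 4*1 + 0, so a_5 = 4.
so x = [2; 9, 1, 2, 1, 4].
Convergents (p_i = a_i*p_{i-1} + p_{i-2}, q_i = a_i*q_{i-1} + q_{i-2} with p_{-2}=0, p_{-1}=1, q_{-2}=1, q_{-1}=0), until the denominator exceeds 73:
  i=0: a_0=2, p_0 = 2*1 + 0 = 2, q_0 = 2*0 + 1 = 1.
  i=1: a_1=9, p_1 = 9*2 + 1 = 19, q_1 = 9*1 + 0 = 9.
  i=2: a_2=1, p_2 = 1*19 + 2 = 21, q_2 = 1*9 + 1 = 10.
  i=3: a_3=2, p_3 = 2*21 + 19 = 61, q_3 = 2*10 + 9 = 29.
  i=4: a_4=1, p_4 = 1*61 + 21 = 82, q_4 = 1*29 + 10 = 39.
  i=5: a_5=4, p_5 = 4*82 + 61 = 389, q_5 = 4*39 + 29 = 185.
q_5 = 185 > 73, so the last convergent with denominator <= 73 is p_4/q_4 = 82/39.
The closest fraction with denominator <= 73 is either p_4/q_4 or the intermediate fraction (k*p_4 + p_3)/(k*q_4 + q_3) with the largest k >= 1 whose denominator stays <= 73; these approach x as k grows, and every other convergent or intermediate fraction in range is farther away.
Largest k: floor((73 - q_3)/q_4) = floor((73 - 29)/39) = 1.
That gives (1*82 + 61)/(1*39 + 29) = 143/68.
Compare the errors: |x - 82/39| = |389*39 - 82*185|/(185*39) = 1/7215, and |x - 143/68| = |389*68 - 143*185|/(185*68) = 3/12580.
Cross-multiplying, 1*12580 = 12580 < 21645 = 3*7215, so 1/7215 is smaller: the convergent 82/39 is closer to x than 143/68.

82/39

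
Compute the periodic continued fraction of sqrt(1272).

Write x_i = (sqrt(1272) + m_i)/d_i with (m_0, d_0) = (0, 1). a_0 = floor(sqrt(1272)) = 35, since 35^2 = 1225 <= 1272 < 1296 = 36^2.
Iterate m_{i+1} = d_i*a_i - m_i, d_{i+1} = (1272 - m_{i+1}^2)/d_i, a_{i+1} = floor((a_0 + m_{i+1})/d_{i+1}):
  m_1 = 1*35 - 0 = 35, d_1 = (1272 - 35^2)/1 = 47/1 = 47, a_1 = floor((35 + 35)/47) = 1.
  m_2 = 47*1 - 35 = 12, d_2 = (1272 - 12^2)/47 = 1128/47 = 24, a_2 = floor((35 + 12)/24) = 1.
  m_3 = 24*1 - 12 = 12, d_3 = (1272 - 12^2)/24 = 1128/24 = 47, a_3 = floor((35 + 12)/47) = 1.
  m_4 = 47*1 - 12 = 35, d_4 = (1272 - 35^2)/47 = 47/47 = 1, a_4 = floor((35 + 35)/1) = 70.
  m_5 = 1*70 - 35 = 35, d_5 = (1272 - 35^2)/1 = 47/1 = 47: (m_5, d_5) = (m_1, d_1) = (35, 47), so from here the quotients repeat a_1, ..., a_4; the period length is 4.
Hence the expansion of sqrt(1272) is a_0 = 35 followed by the repeating block 1, 1, 1, 70 (period 4).

[35; (1, 1, 1, 70)]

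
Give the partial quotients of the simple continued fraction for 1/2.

[0; 2]

Run the Euclidean algorithm on 1 and 2; the successive quotients are the partial quotients a_0, a_1, ... (each step inverts the fractional part left over by the previous one):
  1 = 0*2 + 1, so a_0 = 0.
  2 = 2*1 + 0, so a_1 = 2.
The remainder reaches 0 after 2 divisions, so the expansion has 2 partial quotients, read off in order.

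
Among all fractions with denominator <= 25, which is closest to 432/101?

77/18

Expand x = 432/101 as a continued fraction with the Euclidean algorithm:
  432 = 4*101 + 28, so a_0 = 4.
  101 = 3*28 + 17, so a_1 = 3.
  28 = 1*17 + 11, so a_2 = 1.
  17 = 1*11 + 6, so a_3 = 1.
  11 = 1*6 + 5, so a_4 = 1.
  6 = 1*5 + 1, so a_5 = 1.
  5 = 5*1 + 0, so a_6 = 5.
so x = [4; 3, 1, 1, 1, 1, 5].
Convergents (p_i = a_i*p_{i-1} + p_{i-2}, q_i = a_i*q_{i-1} + q_{i-2} with p_{-2}=0, p_{-1}=1, q_{-2}=1, q_{-1}=0), until the denominator exceeds 25:
  i=0: a_0=4, p_0 = 4*1 + 0 = 4, q_0 = 4*0 + 1 = 1.
  i=1: a_1=3, p_1 = 3*4 + 1 = 13, q_1 = 3*1 + 0 = 3.
  i=2: a_2=1, p_2 = 1*13 + 4 = 17, q_2 = 1*3 + 1 = 4.
  i=3: a_3=1, p_3 = 1*17 + 13 = 30, q_3 = 1*4 + 3 = 7.
  i=4: a_4=1, p_4 = 1*30 + 17 = 47, q_4 = 1*7 + 4 = 11.
  i=5: a_5=1, p_5 = 1*47 + 30 = 77, q_5 = 1*11 + 7 = 18.
  i=6: a_6=5, p_6 = 5*77 + 47 = 432, q_6 = 5*18 + 11 = 101.
q_6 = 101 > 25, so the last convergent with denominator <= 25 is p_5/q_5 = 77/18.
The closest fraction with denominator <= 25 is either p_5/q_5 or the intermediate fraction (k*p_5 + p_4)/(k*q_5 + q_4) with the largest k >= 1 whose denominator stays <= 25; these approach x as k grows, and every other convergent or intermediate fraction in range is farther away.
Largest k: floor((25 - q_4)/q_5) = floor((25 - 11)/18) = 0.
Since k = 0, no intermediate fraction beyond p_5/q_5 has denominator <= 25, so the convergent 77/18 is the closest (its error is |432*18 - 77*101|/(101*18) = 1/1818).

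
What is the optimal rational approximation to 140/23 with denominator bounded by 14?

73/12

Expand x = 140/23 as a continued fraction with the Euclidean algorithm:
  140 = 6*23 + 2, so a_0 = 6.
  23 = 11*2 + 1, so a_1 = 11.
  2 = 2*1 + 0, so a_2 = 2.
so x = [6; 11, 2].
Convergents (p_i = a_i*p_{i-1} + p_{i-2}, q_i = a_i*q_{i-1} + q_{i-2} with p_{-2}=0, p_{-1}=1, q_{-2}=1, q_{-1}=0), until the denominator exceeds 14:
  i=0: a_0=6, p_0 = 6*1 + 0 = 6, q_0 = 6*0 + 1 = 1.
  i=1: a_1=11, p_1 = 11*6 + 1 = 67, q_1 = 11*1 + 0 = 11.
  i=2: a_2=2, p_2 = 2*67 + 6 = 140, q_2 = 2*11 + 1 = 23.
q_2 = 23 > 14, so the last convergent with denominator <= 14 is p_1/q_1 = 67/11.
The closest fraction with denominator <= 14 is either p_1/q_1 or the intermediate fraction (k*p_1 + p_0)/(k*q_1 + q_0) with the largest k >= 1 whose denominator stays <= 14; these approach x as k grows, and every other convergent or intermediate fraction in range is farther away.
Largest k: floor((14 - q_0)/q_1) = floor((14 - 1)/11) = 1.
That gives (1*67 + 6)/(1*11 + 1) = 73/12.
Compare the errors: |x - 67/11| = |140*11 - 67*23|/(23*11) = 1/253, and |x - 73/12| = |140*12 - 73*23|/(23*12) = 1/276.
Cross-multiplying, 1*253 = 253 < 276 = 1*276, so 1/276 is smaller: the intermediate fraction 73/12 is closer to x than 67/11.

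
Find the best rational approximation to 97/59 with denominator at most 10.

Expand x = 97/59 as a continued fraction with the Euclidean algorithm:
  97 = 1*59 + 38, so a_0 = 1.
  59 = 1*38 + 21, so a_1 = 1.
  38 = 1*21 + 17, so a_2 = 1.
  21 = 1*17 + 4, so a_3 = 1.
  17 = 4*4 + 1, so a_4 = 4.
  4 = 4*1 + 0, so a_5 = 4.
so x = [1; 1, 1, 1, 4, 4].
Convergents (p_i = a_i*p_{i-1} + p_{i-2}, q_i = a_i*q_{i-1} + q_{i-2} with p_{-2}=0, p_{-1}=1, q_{-2}=1, q_{-1}=0), until the denominator exceeds 10:
  i=0: a_0=1, p_0 = 1*1 + 0 = 1, q_0 = 1*0 + 1 = 1.
  i=1: a_1=1, p_1 = 1*1 + 1 = 2, q_1 = 1*1 + 0 = 1.
  i=2: a_2=1, p_2 = 1*2 + 1 = 3, q_2 = 1*1 + 1 = 2.
  i=3: a_3=1, p_3 = 1*3 + 2 = 5, q_3 = 1*2 + 1 = 3.
  i=4: a_4=4, p_4 = 4*5 + 3 = 23, q_4 = 4*3 + 2 = 14.
q_4 = 14 > 10, so the last convergent with denominator <= 10 is p_3/q_3 = 5/3.
The closest fraction with denominator <= 10 is either p_3/q_3 or the intermediate fraction (k*p_3 + p_2)/(k*q_3 + q_2) with the largest k >= 1 whose denominator stays <= 10; these approach x as k grows, and every other convergent or intermediate fraction in range is farther away.
Largest k: floor((10 - q_2)/q_3) = floor((10 - 2)/3) = 2.
That gives (2*5 + 3)/(2*3 + 2) = 13/8.
Compare the errors: |x - 5/3| = |97*3 - 5*59|/(59*3) = 4/177, and |x - 13/8| = |97*8 - 13*59|/(59*8) = 9/472.
Cross-multiplying, 9*177 = 1593 < 1888 = 4*472, so 9/472 is smaller: the intermediate fraction 13/8 is closer to x than 5/3.

13/8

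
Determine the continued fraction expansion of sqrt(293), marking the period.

[17; (8, 1, 1, 8, 34)]

Write x_i = (sqrt(293) + m_i)/d_i with (m_0, d_0) = (0, 1). a_0 = floor(sqrt(293)) = 17, since 17^2 = 289 <= 293 < 324 = 18^2.
Iterate m_{i+1} = d_i*a_i - m_i, d_{i+1} = (293 - m_{i+1}^2)/d_i, a_{i+1} = floor((a_0 + m_{i+1})/d_{i+1}):
  m_1 = 1*17 - 0 = 17, d_1 = (293 - 17^2)/1 = 4/1 = 4, a_1 = floor((17 + 17)/4) = 8.
  m_2 = 4*8 - 17 = 15, d_2 = (293 - 15^2)/4 = 68/4 = 17, a_2 = floor((17 + 15)/17) = 1.
  m_3 = 17*1 - 15 = 2, d_3 = (293 - 2^2)/17 = 289/17 = 17, a_3 = floor((17 + 2)/17) = 1.
  m_4 = 17*1 - 2 = 15, d_4 = (293 - 15^2)/17 = 68/17 = 4, a_4 = floor((17 + 15)/4) = 8.
  m_5 = 4*8 - 15 = 17, d_5 = (293 - 17^2)/4 = 4/4 = 1, a_5 = floor((17 + 17)/1) = 34.
  m_6 = 1*34 - 17 = 17, d_6 = (293 - 17^2)/1 = 4/1 = 4: (m_6, d_6) = (m_1, d_1) = (17, 4), so from here the quotients repeat a_1, ..., a_5; the period length is 5.
Hence the expansion of sqrt(293) is a_0 = 17 followed by the repeating block 8, 1, 1, 8, 34 (period 5).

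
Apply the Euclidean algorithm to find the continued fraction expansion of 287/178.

Run the Euclidean algorithm on 287 and 178; the successive quotients are the partial quotients a_0, a_1, ... (each step inverts the fractional part left over by the previous one):
  287 = 1*178 + 109, so a_0 = 1.
  178 = 1*109 + 69, so a_1 = 1.
  109 = 1*69 + 40, so a_2 = 1.
  69 = 1*40 + 29, so a_3 = 1.
  40 = 1*29 + 11, so a_4 = 1.
  29 = 2*11 + 7, so a_5 = 2.
  11 = 1*7 + 4, so a_6 = 1.
  7 = 1*4 + 3, so a_7 = 1.
  4 = 1*3 + 1, so a_8 = 1.
  3 = 3*1 + 0, so a_9 = 3.
The remainder reaches 0 after 10 divisions, so the expansion has 10 partial quotients, read off in order.

[1; 1, 1, 1, 1, 2, 1, 1, 1, 3]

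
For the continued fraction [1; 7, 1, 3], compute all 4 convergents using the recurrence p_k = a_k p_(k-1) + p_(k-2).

Using the convergent recurrence p_i = a_i*p_{i-1} + p_{i-2}, q_i = a_i*q_{i-1} + q_{i-2} with p_{-2}=0, p_{-1}=1, q_{-2}=1, q_{-1}=0:
  i=0: a_0=1, p_0 = 1*1 + 0 = 1, q_0 = 1*0 + 1 = 1.
  i=1: a_1=7, p_1 = 7*1 + 1 = 8, q_1 = 7*1 + 0 = 7.
  i=2: a_2=1, p_2 = 1*8 + 1 = 9, q_2 = 1*7 + 1 = 8.
  i=3: a_3=3, p_3 = 3*9 + 8 = 35, q_3 = 3*8 + 7 = 31.

1/1, 8/7, 9/8, 35/31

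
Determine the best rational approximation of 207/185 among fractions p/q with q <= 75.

47/42

Expand x = 207/185 as a continued fraction with the Euclidean algorithm:
  207 = 1*185 + 22, so a_0 = 1.
  185 = 8*22 + 9, so a_1 = 8.
  22 = 2*9 + 4, so a_2 = 2.
  9 = 2*4 + 1, so a_3 = 2.
  4 = 4*1 + 0, so a_4 = 4.
so x = [1; 8, 2, 2, 4].
Convergents (p_i = a_i*p_{i-1} + p_{i-2}, q_i = a_i*q_{i-1} + q_{i-2} with p_{-2}=0, p_{-1}=1, q_{-2}=1, q_{-1}=0), until the denominator exceeds 75:
  i=0: a_0=1, p_0 = 1*1 + 0 = 1, q_0 = 1*0 + 1 = 1.
  i=1: a_1=8, p_1 = 8*1 + 1 = 9, q_1 = 8*1 + 0 = 8.
  i=2: a_2=2, p_2 = 2*9 + 1 = 19, q_2 = 2*8 + 1 = 17.
  i=3: a_3=2, p_3 = 2*19 + 9 = 47, q_3 = 2*17 + 8 = 42.
  i=4: a_4=4, p_4 = 4*47 + 19 = 207, q_4 = 4*42 + 17 = 185.
q_4 = 185 > 75, so the last convergent with denominator <= 75 is p_3/q_3 = 47/42.
The closest fraction with denominator <= 75 is either p_3/q_3 or the intermediate fraction (k*p_3 + p_2)/(k*q_3 + q_2) with the largest k >= 1 whose denominator stays <= 75; these approach x as k grows, and every other convergent or intermediate fraction in range is farther away.
Largest k: floor((75 - q_2)/q_3) = floor((75 - 17)/42) = 1.
That gives (1*47 + 19)/(1*42 + 17) = 66/59.
Compare the errors: |x - 47/42| = |207*42 - 47*185|/(185*42) = 1/7770, and |x - 66/59| = |207*59 - 66*185|/(185*59) = 3/10915.
Cross-multiplying, 1*10915 = 10915 < 23310 = 3*7770, so 1/7770 is smaller: the convergent 47/42 is closer to x than 66/59.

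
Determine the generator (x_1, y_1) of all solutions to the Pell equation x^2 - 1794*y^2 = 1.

(x, y) = (12582335, 297064)

First expand sqrt(1794) as a continued fraction. With x_i = (sqrt(1794) + m_i)/d_i and (m_0, d_0) = (0, 1): a_0 = floor(sqrt(1794)) = 42, since 42^2 = 1764 <= 1794 < 1849 = 43^2.
Iterate m_{i+1} = d_i*a_i - m_i, d_{i+1} = (1794 - m_{i+1}^2)/d_i, a_{i+1} = floor((a_0 + m_{i+1})/d_{i+1}):
  m_1 = 1*42 - 0 = 42, d_1 = (1794 - 42^2)/1 = 30/1 = 30, a_1 = floor((42 + 42)/30) = 2.
  m_2 = 30*2 - 42 = 18, d_2 = (1794 - 18^2)/30 = 1470/30 = 49, a_2 = floor((42 + 18)/49) = 1.
  m_3 = 49*1 - 18 = 31, d_3 = (1794 - 31^2)/49 = 833/49 = 17, a_3 = floor((42 + 31)/17) = 4.
  m_4 = 17*4 - 31 = 37, d_4 = (1794 - 37^2)/17 = 425/17 = 25, a_4 = floor((42 + 37)/25) = 3.
  m_5 = 25*3 - 37 = 38, d_5 = (1794 - 38^2)/25 = 350/25 = 14, a_5 = floor((42 + 38)/14) = 5.
  m_6 = 14*5 - 38 = 32, d_6 = (1794 - 32^2)/14 = 770/14 = 55, a_6 = floor((42 + 32)/55) = 1.
  m_7 = 55*1 - 32 = 23, d_7 = (1794 - 23^2)/55 = 1265/55 = 23, a_7 = floor((42 + 23)/23) = 2.
  m_8 = 23*2 - 23 = 23, d_8 = (1794 - 23^2)/23 = 1265/23 = 55, a_8 = floor((42 + 23)/55) = 1.
  m_9 = 55*1 - 23 = 32, d_9 = (1794 - 32^2)/55 = 770/55 = 14, a_9 = floor((42 + 32)/14) = 5.
  m_10 = 14*5 - 32 = 38, d_10 = (1794 - 38^2)/14 = 350/14 = 25, a_10 = floor((42 + 38)/25) = 3.
  m_11 = 25*3 - 38 = 37, d_11 = (1794 - 37^2)/25 = 425/25 = 17, a_11 = floor((42 + 37)/17) = 4.
  m_12 = 17*4 - 37 = 31, d_12 = (1794 - 31^2)/17 = 833/17 = 49, a_12 = floor((42 + 31)/49) = 1.
  m_13 = 49*1 - 31 = 18, d_13 = (1794 - 18^2)/49 = 1470/49 = 30, a_13 = floor((42 + 18)/30) = 2.
  m_14 = 30*2 - 18 = 42, d_14 = (1794 - 42^2)/30 = 30/30 = 1, a_14 = floor((42 + 42)/1) = 84.
  m_15 = 1*84 - 42 = 42, d_15 = (1794 - 42^2)/1 = 30/1 = 30: (m_15, d_15) = (m_1, d_1) = (42, 30), so from here the quotients repeat a_1, ..., a_14; the period length is 14.
So sqrt(1794) = [42; (2, 1, 4, 3, 5, 1, 2, 1, 5, 3, 4, 1, 2, 84)] with period length k = 14.
k is even, so the fundamental solution of x^2 - 1794y^2 = 1 is (p_{k-1}, q_{k-1}) = (p_13, q_13); compute convergents through index 13.
Convergents (p_i = a_i*p_{i-1} + p_{i-2}, q_i = a_i*q_{i-1} + q_{i-2} with p_{-2}=0, p_{-1}=1, q_{-2}=1, q_{-1}=0):
  i=0: a_0=42, p_0 = 42*1 + 0 = 42, q_0 = 42*0 + 1 = 1.
  i=1: a_1=2, p_1 = 2*42 + 1 = 85, q_1 = 2*1 + 0 = 2.
  i=2: a_2=1, p_2 = 1*85 + 42 = 127, q_2 = 1*2 + 1 = 3.
  i=3: a_3=4, p_3 = 4*127 + 85 = 593, q_3 = 4*3 + 2 = 14.
  i=4: a_4=3, p_4 = 3*593 + 127 = 1906, q_4 = 3*14 + 3 = 45.
  i=5: a_5=5, p_5 = 5*1906 + 593 = 10123, q_5 = 5*45 + 14 = 239.
  i=6: a_6=1, p_6 = 1*10123 + 1906 = 12029, q_6 = 1*239 + 45 = 284.
  i=7: a_7=2, p_7 = 2*12029 + 10123 = 34181, q_7 = 2*284 + 239 = 807.
  i=8: a_8=1, p_8 = 1*34181 + 12029 = 46210, q_8 = 1*807 + 284 = 1091.
  i=9: a_9=5, p_9 = 5*46210 + 34181 = 265231, q_9 = 5*1091 + 807 = 6262.
  i=10: a_10=3, p_10 = 3*265231 + 46210 = 841903, q_10 = 3*6262 + 1091 = 19877.
  i=11: a_11=4, p_11 = 4*841903 + 265231 = 3632843, q_11 = 4*19877 + 6262 = 85770.
  i=12: a_12=1, p_12 = 1*3632843 + 841903 = 4474746, q_12 = 1*85770 + 19877 = 105647.
  i=13: a_13=2, p_13 = 2*4474746 + 3632843 = 12582335, q_13 = 2*105647 + 85770 = 297064.
Check: 12582335^2 - 1794*297064^2 = 158315154052225 - 158315154052224 = 1, so (x, y) = (12582335, 297064) solves the equation, and by the theorem it is the least positive solution.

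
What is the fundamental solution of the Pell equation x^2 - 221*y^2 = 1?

(x, y) = (1665, 112)

First expand sqrt(221) as a continued fraction. With x_i = (sqrt(221) + m_i)/d_i and (m_0, d_0) = (0, 1): a_0 = floor(sqrt(221)) = 14, since 14^2 = 196 <= 221 < 225 = 15^2.
Iterate m_{i+1} = d_i*a_i - m_i, d_{i+1} = (221 - m_{i+1}^2)/d_i, a_{i+1} = floor((a_0 + m_{i+1})/d_{i+1}):
  m_1 = 1*14 - 0 = 14, d_1 = (221 - 14^2)/1 = 25/1 = 25, a_1 = floor((14 + 14)/25) = 1.
  m_2 = 25*1 - 14 = 11, d_2 = (221 - 11^2)/25 = 100/25 = 4, a_2 = floor((14 + 11)/4) = 6.
  m_3 = 4*6 - 11 = 13, d_3 = (221 - 13^2)/4 = 52/4 = 13, a_3 = floor((14 + 13)/13) = 2.
  m_4 = 13*2 - 13 = 13, d_4 = (221 - 13^2)/13 = 52/13 = 4, a_4 = floor((14 + 13)/4) = 6.
  m_5 = 4*6 - 13 = 11, d_5 = (221 - 11^2)/4 = 100/4 = 25, a_5 = floor((14 + 11)/25) = 1.
  m_6 = 25*1 - 11 = 14, d_6 = (221 - 14^2)/25 = 25/25 = 1, a_6 = floor((14 + 14)/1) = 28.
  m_7 = 1*28 - 14 = 14, d_7 = (221 - 14^2)/1 = 25/1 = 25: (m_7, d_7) = (m_1, d_1) = (14, 25), so from here the quotients repeat a_1, ..., a_6; the period length is 6.
So sqrt(221) = [14; (1, 6, 2, 6, 1, 28)] with period length k = 6.
k is even, so the fundamental solution of x^2 - 221y^2 = 1 is (p_{k-1}, q_{k-1}) = (p_5, q_5); compute convergents through index 5.
Convergents (p_i = a_i*p_{i-1} + p_{i-2}, q_i = a_i*q_{i-1} + q_{i-2} with p_{-2}=0, p_{-1}=1, q_{-2}=1, q_{-1}=0):
  i=0: a_0=14, p_0 = 14*1 + 0 = 14, q_0 = 14*0 + 1 = 1.
  i=1: a_1=1, p_1 = 1*14 + 1 = 15, q_1 = 1*1 + 0 = 1.
  i=2: a_2=6, p_2 = 6*15 + 14 = 104, q_2 = 6*1 + 1 = 7.
  i=3: a_3=2, p_3 = 2*104 + 15 = 223, q_3 = 2*7 + 1 = 15.
  i=4: a_4=6, p_4 = 6*223 + 104 = 1442, q_4 = 6*15 + 7 = 97.
  i=5: a_5=1, p_5 = 1*1442 + 223 = 1665, q_5 = 1*97 + 15 = 112.
Check: 1665^2 - 221*112^2 = 2772225 - 2772224 = 1, so (x, y) = (1665, 112) solves the equation, and by the theorem it is the least positive solution.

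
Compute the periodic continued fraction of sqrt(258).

Write x_i = (sqrt(258) + m_i)/d_i with (m_0, d_0) = (0, 1). a_0 = floor(sqrt(258)) = 16, since 16^2 = 256 <= 258 < 289 = 17^2.
Iterate m_{i+1} = d_i*a_i - m_i, d_{i+1} = (258 - m_{i+1}^2)/d_i, a_{i+1} = floor((a_0 + m_{i+1})/d_{i+1}):
  m_1 = 1*16 - 0 = 16, d_1 = (258 - 16^2)/1 = 2/1 = 2, a_1 = floor((16 + 16)/2) = 16.
  m_2 = 2*16 - 16 = 16, d_2 = (258 - 16^2)/2 = 2/2 = 1, a_2 = floor((16 + 16)/1) = 32.
  m_3 = 1*32 - 16 = 16, d_3 = (258 - 16^2)/1 = 2/1 = 2: (m_3, d_3) = (m_1, d_1) = (16, 2), so from here the quotients repeat a_1, a_2; the period length is 2.
Hence the expansion of sqrt(258) is a_0 = 16 followed by the repeating block 16, 32 (period 2).

[16; (16, 32)]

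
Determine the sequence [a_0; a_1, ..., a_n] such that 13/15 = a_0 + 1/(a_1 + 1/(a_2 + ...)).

[0; 1, 6, 2]

Run the Euclidean algorithm on 13 and 15; the successive quotients are the partial quotients a_0, a_1, ... (each step inverts the fractional part left over by the previous one):
  13 = 0*15 + 13, so a_0 = 0.
  15 = 1*13 + 2, so a_1 = 1.
  13 = 6*2 + 1, so a_2 = 6.
  2 = 2*1 + 0, so a_3 = 2.
The remainder reaches 0 after 4 divisions, so the expansion has 4 partial quotients, read off in order.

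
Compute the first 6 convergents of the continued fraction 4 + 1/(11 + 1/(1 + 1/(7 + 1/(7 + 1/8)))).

Using the convergent recurrence p_i = a_i*p_{i-1} + p_{i-2}, q_i = a_i*q_{i-1} + q_{i-2} with p_{-2}=0, p_{-1}=1, q_{-2}=1, q_{-1}=0:
  i=0: a_0=4, p_0 = 4*1 + 0 = 4, q_0 = 4*0 + 1 = 1.
  i=1: a_1=11, p_1 = 11*4 + 1 = 45, q_1 = 11*1 + 0 = 11.
  i=2: a_2=1, p_2 = 1*45 + 4 = 49, q_2 = 1*11 + 1 = 12.
  i=3: a_3=7, p_3 = 7*49 + 45 = 388, q_3 = 7*12 + 11 = 95.
  i=4: a_4=7, p_4 = 7*388 + 49 = 2765, q_4 = 7*95 + 12 = 677.
  i=5: a_5=8, p_5 = 8*2765 + 388 = 22508, q_5 = 8*677 + 95 = 5511.

4/1, 45/11, 49/12, 388/95, 2765/677, 22508/5511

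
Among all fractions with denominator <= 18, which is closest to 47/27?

26/15

Expand x = 47/27 as a continued fraction with the Euclidean algorithm:
  47 = 1*27 + 20, so a_0 = 1.
  27 = 1*20 + 7, so a_1 = 1.
  20 = 2*7 + 6, so a_2 = 2.
  7 = 1*6 + 1, so a_3 = 1.
  6 = 6*1 + 0, so a_4 = 6.
so x = [1; 1, 2, 1, 6].
Convergents (p_i = a_i*p_{i-1} + p_{i-2}, q_i = a_i*q_{i-1} + q_{i-2} with p_{-2}=0, p_{-1}=1, q_{-2}=1, q_{-1}=0), until the denominator exceeds 18:
  i=0: a_0=1, p_0 = 1*1 + 0 = 1, q_0 = 1*0 + 1 = 1.
  i=1: a_1=1, p_1 = 1*1 + 1 = 2, q_1 = 1*1 + 0 = 1.
  i=2: a_2=2, p_2 = 2*2 + 1 = 5, q_2 = 2*1 + 1 = 3.
  i=3: a_3=1, p_3 = 1*5 + 2 = 7, q_3 = 1*3 + 1 = 4.
  i=4: a_4=6, p_4 = 6*7 + 5 = 47, q_4 = 6*4 + 3 = 27.
q_4 = 27 > 18, so the last convergent with denominator <= 18 is p_3/q_3 = 7/4.
The closest fraction with denominator <= 18 is either p_3/q_3 or the intermediate fraction (k*p_3 + p_2)/(k*q_3 + q_2) with the largest k >= 1 whose denominator stays <= 18; these approach x as k grows, and every other convergent or intermediate fraction in range is farther away.
Largest k: floor((18 - q_2)/q_3) = floor((18 - 3)/4) = 3.
That gives (3*7 + 5)/(3*4 + 3) = 26/15.
Compare the errors: |x - 7/4| = |47*4 - 7*27|/(27*4) = 1/108, and |x - 26/15| = |47*15 - 26*27|/(27*15) = 3/405.
Cross-multiplying, 3*108 = 324 < 405 = 1*405, so 3/405 is smaller: the intermediate fraction 26/15 is closer to x than 7/4.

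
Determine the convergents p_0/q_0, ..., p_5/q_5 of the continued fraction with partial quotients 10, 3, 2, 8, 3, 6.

Using the convergent recurrence p_i = a_i*p_{i-1} + p_{i-2}, q_i = a_i*q_{i-1} + q_{i-2} with p_{-2}=0, p_{-1}=1, q_{-2}=1, q_{-1}=0:
  i=0: a_0=10, p_0 = 10*1 + 0 = 10, q_0 = 10*0 + 1 = 1.
  i=1: a_1=3, p_1 = 3*10 + 1 = 31, q_1 = 3*1 + 0 = 3.
  i=2: a_2=2, p_2 = 2*31 + 10 = 72, q_2 = 2*3 + 1 = 7.
  i=3: a_3=8, p_3 = 8*72 + 31 = 607, q_3 = 8*7 + 3 = 59.
  i=4: a_4=3, p_4 = 3*607 + 72 = 1893, q_4 = 3*59 + 7 = 184.
  i=5: a_5=6, p_5 = 6*1893 + 607 = 11965, q_5 = 6*184 + 59 = 1163.

10/1, 31/3, 72/7, 607/59, 1893/184, 11965/1163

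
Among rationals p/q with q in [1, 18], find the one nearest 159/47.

Expand x = 159/47 as a continued fraction with the Euclidean algorithm:
  159 = 3*47 + 18, so a_0 = 3.
  47 = 2*18 + 11, so a_1 = 2.
  18 = 1*11 + 7, so a_2 = 1.
  11 = 1*7 + 4, so a_3 = 1.
  7 = 1*4 + 3, so a_4 = 1.
  4 = 1*3 + 1, so a_5 = 1.
  3 = 3*1 + 0, so a_6 = 3.
so x = [3; 2, 1, 1, 1, 1, 3].
Convergents (p_i = a_i*p_{i-1} + p_{i-2}, q_i = a_i*q_{i-1} + q_{i-2} with p_{-2}=0, p_{-1}=1, q_{-2}=1, q_{-1}=0), until the denominator exceeds 18:
  i=0: a_0=3, p_0 = 3*1 + 0 = 3, q_0 = 3*0 + 1 = 1.
  i=1: a_1=2, p_1 = 2*3 + 1 = 7, q_1 = 2*1 + 0 = 2.
  i=2: a_2=1, p_2 = 1*7 + 3 = 10, q_2 = 1*2 + 1 = 3.
  i=3: a_3=1, p_3 = 1*10 + 7 = 17, q_3 = 1*3 + 2 = 5.
  i=4: a_4=1, p_4 = 1*17 + 10 = 27, q_4 = 1*5 + 3 = 8.
  i=5: a_5=1, p_5 = 1*27 + 17 = 44, q_5 = 1*8 + 5 = 13.
  i=6: a_6=3, p_6 = 3*44 + 27 = 159, q_6 = 3*13 + 8 = 47.
q_6 = 47 > 18, so the last convergent with denominator <= 18 is p_5/q_5 = 44/13.
The closest fraction with denominator <= 18 is either p_5/q_5 or the intermediate fraction (k*p_5 + p_4)/(k*q_5 + q_4) with the largest k >= 1 whose denominator stays <= 18; these approach x as k grows, and every other convergent or intermediate fraction in range is farther away.
Largest k: floor((18 - q_4)/q_5) = floor((18 - 8)/13) = 0.
Since k = 0, no intermediate fraction beyond p_5/q_5 has denominator <= 18, so the convergent 44/13 is the closest (its error is |159*13 - 44*47|/(47*13) = 1/611).

44/13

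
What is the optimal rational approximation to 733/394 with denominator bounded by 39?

67/36

Expand x = 733/394 as a continued fraction with the Euclidean algorithm:
  733 = 1*394 + 339, so a_0 = 1.
  394 = 1*339 + 55, so a_1 = 1.
  339 = 6*55 + 9, so a_2 = 6.
  55 = 6*9 + 1, so a_3 = 6.
  9 = 9*1 + 0, so a_4 = 9.
so x = [1; 1, 6, 6, 9].
Convergents (p_i = a_i*p_{i-1} + p_{i-2}, q_i = a_i*q_{i-1} + q_{i-2} with p_{-2}=0, p_{-1}=1, q_{-2}=1, q_{-1}=0), until the denominator exceeds 39:
  i=0: a_0=1, p_0 = 1*1 + 0 = 1, q_0 = 1*0 + 1 = 1.
  i=1: a_1=1, p_1 = 1*1 + 1 = 2, q_1 = 1*1 + 0 = 1.
  i=2: a_2=6, p_2 = 6*2 + 1 = 13, q_2 = 6*1 + 1 = 7.
  i=3: a_3=6, p_3 = 6*13 + 2 = 80, q_3 = 6*7 + 1 = 43.
q_3 = 43 > 39, so the last convergent with denominator <= 39 is p_2/q_2 = 13/7.
The closest fraction with denominator <= 39 is either p_2/q_2 or the intermediate fraction (k*p_2 + p_1)/(k*q_2 + q_1) with the largest k >= 1 whose denominator stays <= 39; these approach x as k grows, and every other convergent or intermediate fraction in range is farther away.
Largest k: floor((39 - q_1)/q_2) = floor((39 - 1)/7) = 5.
That gives (5*13 + 2)/(5*7 + 1) = 67/36.
Compare the errors: |x - 13/7| = |733*7 - 13*394|/(394*7) = 9/2758, and |x - 67/36| = |733*36 - 67*394|/(394*36) = 10/14184.
Cross-multiplying, 10*2758 = 27580 < 127656 = 9*14184, so 10/14184 is smaller: the intermediate fraction 67/36 is closer to x than 13/7.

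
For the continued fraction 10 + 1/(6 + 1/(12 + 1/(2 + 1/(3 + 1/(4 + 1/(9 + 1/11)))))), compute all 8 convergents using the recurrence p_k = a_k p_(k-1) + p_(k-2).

10/1, 61/6, 742/73, 1545/152, 5377/529, 23053/2268, 212854/20941, 2364447/232619

Using the convergent recurrence p_i = a_i*p_{i-1} + p_{i-2}, q_i = a_i*q_{i-1} + q_{i-2} with p_{-2}=0, p_{-1}=1, q_{-2}=1, q_{-1}=0:
  i=0: a_0=10, p_0 = 10*1 + 0 = 10, q_0 = 10*0 + 1 = 1.
  i=1: a_1=6, p_1 = 6*10 + 1 = 61, q_1 = 6*1 + 0 = 6.
  i=2: a_2=12, p_2 = 12*61 + 10 = 742, q_2 = 12*6 + 1 = 73.
  i=3: a_3=2, p_3 = 2*742 + 61 = 1545, q_3 = 2*73 + 6 = 152.
  i=4: a_4=3, p_4 = 3*1545 + 742 = 5377, q_4 = 3*152 + 73 = 529.
  i=5: a_5=4, p_5 = 4*5377 + 1545 = 23053, q_5 = 4*529 + 152 = 2268.
  i=6: a_6=9, p_6 = 9*23053 + 5377 = 212854, q_6 = 9*2268 + 529 = 20941.
  i=7: a_7=11, p_7 = 11*212854 + 23053 = 2364447, q_7 = 11*20941 + 2268 = 232619.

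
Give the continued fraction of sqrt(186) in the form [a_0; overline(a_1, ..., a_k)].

[13; overline(1, 1, 1, 3, 4, 3, 1, 1, 1, 26)]

Write x_i = (sqrt(186) + m_i)/d_i with (m_0, d_0) = (0, 1). a_0 = floor(sqrt(186)) = 13, since 13^2 = 169 <= 186 < 196 = 14^2.
Iterate m_{i+1} = d_i*a_i - m_i, d_{i+1} = (186 - m_{i+1}^2)/d_i, a_{i+1} = floor((a_0 + m_{i+1})/d_{i+1}):
  m_1 = 1*13 - 0 = 13, d_1 = (186 - 13^2)/1 = 17/1 = 17, a_1 = floor((13 + 13)/17) = 1.
  m_2 = 17*1 - 13 = 4, d_2 = (186 - 4^2)/17 = 170/17 = 10, a_2 = floor((13 + 4)/10) = 1.
  m_3 = 10*1 - 4 = 6, d_3 = (186 - 6^2)/10 = 150/10 = 15, a_3 = floor((13 + 6)/15) = 1.
  m_4 = 15*1 - 6 = 9, d_4 = (186 - 9^2)/15 = 105/15 = 7, a_4 = floor((13 + 9)/7) = 3.
  m_5 = 7*3 - 9 = 12, d_5 = (186 - 12^2)/7 = 42/7 = 6, a_5 = floor((13 + 12)/6) = 4.
  m_6 = 6*4 - 12 = 12, d_6 = (186 - 12^2)/6 = 42/6 = 7, a_6 = floor((13 + 12)/7) = 3.
  m_7 = 7*3 - 12 = 9, d_7 = (186 - 9^2)/7 = 105/7 = 15, a_7 = floor((13 + 9)/15) = 1.
  m_8 = 15*1 - 9 = 6, d_8 = (186 - 6^2)/15 = 150/15 = 10, a_8 = floor((13 + 6)/10) = 1.
  m_9 = 10*1 - 6 = 4, d_9 = (186 - 4^2)/10 = 170/10 = 17, a_9 = floor((13 + 4)/17) = 1.
  m_10 = 17*1 - 4 = 13, d_10 = (186 - 13^2)/17 = 17/17 = 1, a_10 = floor((13 + 13)/1) = 26.
  m_11 = 1*26 - 13 = 13, d_11 = (186 - 13^2)/1 = 17/1 = 17: (m_11, d_11) = (m_1, d_1) = (13, 17), so from here the quotients repeat a_1, ..., a_10; the period length is 10.
Hence the expansion of sqrt(186) is a_0 = 13 followed by the repeating block 1, 1, 1, 3, 4, 3, 1, 1, 1, 26 (period 10).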